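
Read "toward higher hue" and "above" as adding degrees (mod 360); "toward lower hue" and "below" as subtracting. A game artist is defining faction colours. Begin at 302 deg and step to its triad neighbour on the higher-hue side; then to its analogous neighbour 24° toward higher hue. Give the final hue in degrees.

86°

triadic ↑ +120°: 302 + 120 = 422 → 422 − 360 = 62°
analog 24° ↑ +24°: 62 + 24 = 86°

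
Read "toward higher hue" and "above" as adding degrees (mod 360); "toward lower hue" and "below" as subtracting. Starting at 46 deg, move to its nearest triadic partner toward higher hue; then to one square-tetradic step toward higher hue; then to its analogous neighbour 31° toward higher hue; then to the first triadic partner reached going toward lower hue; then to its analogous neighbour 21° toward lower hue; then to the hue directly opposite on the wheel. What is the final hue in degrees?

326°

46 + 120 = 166°   (triadic ↑)
166 + 90 = 256°   (square ↑)
256 + 31 = 287°   (analog 31° ↑)
287 − 120 = 167°   (triadic ↓)
167 − 21 = 146°   (analog 21° ↓)
146 + 180 = 326°   (complement)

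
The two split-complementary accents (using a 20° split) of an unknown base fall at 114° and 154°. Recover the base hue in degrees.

The accents sit 20° either side of the complement, so the complement is their short-arc midpoint on the wheel.
Short-arc midpoint of 114° and 154°: 134°.
Base is 180° from the complement: 134 − 180 = -46 → -46 + 360 = 314°

314°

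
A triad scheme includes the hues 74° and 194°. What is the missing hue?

314°

A triad places three hues 120° apart.
The full set through 74° is {74°, 194°, 314°}.
Given {74°, 194°}, the missing hue is 314°.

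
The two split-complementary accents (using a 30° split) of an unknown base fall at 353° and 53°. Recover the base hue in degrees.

203°

The accents sit 30° either side of the complement, so the complement is their short-arc midpoint on the wheel.
Short-arc midpoint of 353° and 53°: 23°.
Base is 180° from the complement: 23 − 180 = -157 → -157 + 360 = 203°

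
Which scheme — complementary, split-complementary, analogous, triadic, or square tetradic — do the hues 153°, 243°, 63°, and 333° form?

Sort the hues: 63°, 153°, 243°, 333°.
Successive gaps around the wheel: 90°, 90°, 90°, 90°.
Four hues every 90° form a square tetradic scheme.

square tetradic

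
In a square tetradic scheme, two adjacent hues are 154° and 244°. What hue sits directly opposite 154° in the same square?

334°

A square tetradic scheme places four hues 90° apart; opposite corners are 180° apart.
154 + 180 = 334°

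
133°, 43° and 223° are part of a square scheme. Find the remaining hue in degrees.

313°

A square tetradic scheme places four hues every 90°.
The full set through 43° is {43°, 133°, 223°, 313°}.
Given {43°, 133°, 223°}, the missing hue is 313°.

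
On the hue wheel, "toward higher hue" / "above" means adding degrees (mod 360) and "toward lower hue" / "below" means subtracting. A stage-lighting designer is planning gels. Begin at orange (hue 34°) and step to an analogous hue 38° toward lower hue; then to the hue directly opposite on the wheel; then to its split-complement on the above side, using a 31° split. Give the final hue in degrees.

27°

analog 38° ↓ −38°: 34 − 38 = -4 → -4 + 360 = 356°
complement +180°: 356 + 180 = 536 → 536 − 360 = 176°
split-comp 31° ↑ +211°: 176 + 211 = 387 → 387 − 360 = 27°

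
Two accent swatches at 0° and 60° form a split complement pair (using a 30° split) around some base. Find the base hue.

210°

The accents sit 30° either side of the complement, so the complement is their short-arc midpoint on the wheel.
Short-arc midpoint of 0° and 60°: 30°.
Base is 180° from the complement: 30 − 180 = -150 → -150 + 360 = 210°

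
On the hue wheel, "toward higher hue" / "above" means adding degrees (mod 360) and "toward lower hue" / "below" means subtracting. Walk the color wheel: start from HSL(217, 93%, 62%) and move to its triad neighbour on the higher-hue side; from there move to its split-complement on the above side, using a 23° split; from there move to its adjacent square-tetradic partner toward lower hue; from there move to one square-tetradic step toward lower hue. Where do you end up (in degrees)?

0°

217 + 120 = 337°   (triadic ↑)
337 + 203 = 540 → 540 − 360 = 180°   (split-comp 23° ↑)
180 − 90 = 90°   (square ↓)
90 − 90 = 0°   (square ↓)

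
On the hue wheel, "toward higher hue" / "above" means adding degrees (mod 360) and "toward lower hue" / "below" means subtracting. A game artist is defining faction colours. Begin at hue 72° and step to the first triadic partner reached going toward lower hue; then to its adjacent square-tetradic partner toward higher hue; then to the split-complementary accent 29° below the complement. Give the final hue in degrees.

72 − 120 = -48 → -48 + 360 = 312°   (triadic ↓)
312 + 90 = 402 → 402 − 360 = 42°   (square ↑)
42 + 151 = 193°   (split-comp 29° ↓)

193°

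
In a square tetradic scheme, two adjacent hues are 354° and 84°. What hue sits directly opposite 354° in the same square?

174°

A square tetradic scheme places four hues 90° apart; opposite corners are 180° apart.
354 + 180 = 534 → 534 − 360 = 174°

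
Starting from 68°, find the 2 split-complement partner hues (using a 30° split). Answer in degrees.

218° and 278°

Split-complementary hues sit 30° either side of the complement.
Complement of 68°: 68 + 180 = 248°
248 − 30 = 218°
248 + 30 = 278°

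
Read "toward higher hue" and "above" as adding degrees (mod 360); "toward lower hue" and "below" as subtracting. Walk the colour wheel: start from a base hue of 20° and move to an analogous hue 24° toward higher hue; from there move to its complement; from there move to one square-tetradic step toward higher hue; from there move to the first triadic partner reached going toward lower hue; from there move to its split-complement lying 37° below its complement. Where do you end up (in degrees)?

337°

analog 24° ↑ +24°: 20 + 24 = 44°
complement +180°: 44 + 180 = 224°
square ↑ +90°: 224 + 90 = 314°
triadic ↓ −120°: 314 − 120 = 194°
split-comp 37° ↓ +143°: 194 + 143 = 337°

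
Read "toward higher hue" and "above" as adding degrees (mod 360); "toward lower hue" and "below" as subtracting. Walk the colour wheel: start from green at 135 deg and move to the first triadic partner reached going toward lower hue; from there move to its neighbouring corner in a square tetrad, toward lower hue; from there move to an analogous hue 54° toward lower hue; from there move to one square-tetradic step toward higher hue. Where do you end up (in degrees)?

135 − 120 = 15°   (triadic ↓)
15 − 90 = -75 → -75 + 360 = 285°   (square ↓)
285 − 54 = 231°   (analog 54° ↓)
231 + 90 = 321°   (square ↑)

321°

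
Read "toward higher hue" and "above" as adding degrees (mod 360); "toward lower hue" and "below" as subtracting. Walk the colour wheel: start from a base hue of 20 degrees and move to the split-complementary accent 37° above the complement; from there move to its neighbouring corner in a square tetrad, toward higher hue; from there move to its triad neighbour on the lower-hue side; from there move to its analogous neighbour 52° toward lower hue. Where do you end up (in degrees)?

20 + 217 = 237°   (split-comp 37° ↑)
237 + 90 = 327°   (square ↑)
327 − 120 = 207°   (triadic ↓)
207 − 52 = 155°   (analog 52° ↓)

155°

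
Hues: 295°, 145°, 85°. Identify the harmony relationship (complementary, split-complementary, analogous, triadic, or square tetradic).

Sort the hues: 85°, 145°, 295°.
Successive gaps around the wheel: 60°, 150°, 150°.
Two 150° gaps and one 60° gap — a base hue opposite a pair of accents 30° either side of its complement — is the split-complementary pattern.

split-complementary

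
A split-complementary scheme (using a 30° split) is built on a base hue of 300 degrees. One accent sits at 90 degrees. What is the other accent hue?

150°

Split-complementary hues sit 30° either side of the complement.
Complement of the base 300°: 300 + 180 = 480 → 480 − 360 = 120°
The given accent 90° is 30° one side of 120°; the other accent sits 30° the other side: 120 + 30 = 150°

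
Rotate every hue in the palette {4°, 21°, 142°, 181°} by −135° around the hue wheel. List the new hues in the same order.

4 − 135 = -131 → -131 + 360 = 229°
21 − 135 = -114 → -114 + 360 = 246°
142 − 135 = 7°
181 − 135 = 46°

229°, 246°, 7°, 46°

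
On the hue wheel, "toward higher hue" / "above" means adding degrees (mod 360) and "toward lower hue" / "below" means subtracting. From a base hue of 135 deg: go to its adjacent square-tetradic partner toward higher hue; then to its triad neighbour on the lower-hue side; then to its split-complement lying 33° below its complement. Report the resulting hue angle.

+90° (square ↑): 135 + 90 = 225°
−120° (triadic ↓): 225 − 120 = 105°
+147° (split-comp 33° ↓): 105 + 147 = 252°

252°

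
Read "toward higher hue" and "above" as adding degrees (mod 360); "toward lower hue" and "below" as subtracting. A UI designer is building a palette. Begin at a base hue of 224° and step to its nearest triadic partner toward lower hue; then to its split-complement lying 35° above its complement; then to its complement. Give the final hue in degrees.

139°

224 − 120 = 104°   (triadic ↓)
104 + 215 = 319°   (split-comp 35° ↑)
319 + 180 = 499 → 499 − 360 = 139°   (complement)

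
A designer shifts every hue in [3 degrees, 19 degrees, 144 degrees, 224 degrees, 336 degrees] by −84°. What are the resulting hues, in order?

3 − 84 = -81 → -81 + 360 = 279°
19 − 84 = -65 → -65 + 360 = 295°
144 − 84 = 60°
224 − 84 = 140°
336 − 84 = 252°

279°, 295°, 60°, 140°, 252°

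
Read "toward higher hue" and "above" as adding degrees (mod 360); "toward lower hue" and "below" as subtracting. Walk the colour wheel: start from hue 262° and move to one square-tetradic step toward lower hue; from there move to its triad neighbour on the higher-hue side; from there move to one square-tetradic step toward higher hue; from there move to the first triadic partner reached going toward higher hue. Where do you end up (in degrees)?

142°

262 − 90 = 172°   (square ↓)
172 + 120 = 292°   (triadic ↑)
292 + 90 = 382 → 382 − 360 = 22°   (square ↑)
22 + 120 = 142°   (triadic ↑)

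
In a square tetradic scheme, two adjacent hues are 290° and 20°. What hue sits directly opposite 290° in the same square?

A square tetradic scheme places four hues 90° apart; opposite corners are 180° apart.
290 + 180 = 470 → 470 − 360 = 110°

110°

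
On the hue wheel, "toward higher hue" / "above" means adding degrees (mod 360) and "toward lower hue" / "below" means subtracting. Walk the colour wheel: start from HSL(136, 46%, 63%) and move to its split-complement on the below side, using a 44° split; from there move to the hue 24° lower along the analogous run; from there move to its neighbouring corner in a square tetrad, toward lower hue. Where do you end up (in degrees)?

158°

136 + 136 = 272°   (split-comp 44° ↓)
272 − 24 = 248°   (analog 24° ↓)
248 − 90 = 158°   (square ↓)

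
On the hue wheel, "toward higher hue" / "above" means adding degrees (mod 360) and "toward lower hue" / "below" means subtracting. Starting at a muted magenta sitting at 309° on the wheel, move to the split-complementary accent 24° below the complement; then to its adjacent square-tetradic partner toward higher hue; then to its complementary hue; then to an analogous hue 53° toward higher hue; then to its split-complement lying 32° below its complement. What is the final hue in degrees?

216°

+156° (split-comp 24° ↓): 309 + 156 = 465 → 465 − 360 = 105°
+90° (square ↑): 105 + 90 = 195°
+180° (complement): 195 + 180 = 375 → 375 − 360 = 15°
+53° (analog 53° ↑): 15 + 53 = 68°
+148° (split-comp 32° ↓): 68 + 148 = 216°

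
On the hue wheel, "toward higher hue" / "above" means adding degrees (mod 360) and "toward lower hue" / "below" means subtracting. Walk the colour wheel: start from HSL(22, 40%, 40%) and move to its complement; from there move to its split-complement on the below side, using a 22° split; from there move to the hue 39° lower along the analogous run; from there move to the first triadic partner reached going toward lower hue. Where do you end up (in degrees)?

201°

+180° (complement): 22 + 180 = 202°
+158° (split-comp 22° ↓): 202 + 158 = 360 → 360 − 360 = 0°
−39° (analog 39° ↓): 0 − 39 = -39 → -39 + 360 = 321°
−120° (triadic ↓): 321 − 120 = 201°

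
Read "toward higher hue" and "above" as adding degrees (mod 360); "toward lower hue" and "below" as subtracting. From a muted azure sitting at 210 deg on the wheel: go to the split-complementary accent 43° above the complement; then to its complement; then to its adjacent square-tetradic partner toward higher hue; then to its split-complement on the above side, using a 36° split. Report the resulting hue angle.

+223° (split-comp 43° ↑): 210 + 223 = 433 → 433 − 360 = 73°
+180° (complement): 73 + 180 = 253°
+90° (square ↑): 253 + 90 = 343°
+216° (split-comp 36° ↑): 343 + 216 = 559 → 559 − 360 = 199°

199°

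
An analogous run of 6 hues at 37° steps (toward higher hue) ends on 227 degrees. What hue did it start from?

5 steps of 37° (toward higher hue) give a net shift of +185°.
Start = end − shift: 227 − 185 = 42°

42°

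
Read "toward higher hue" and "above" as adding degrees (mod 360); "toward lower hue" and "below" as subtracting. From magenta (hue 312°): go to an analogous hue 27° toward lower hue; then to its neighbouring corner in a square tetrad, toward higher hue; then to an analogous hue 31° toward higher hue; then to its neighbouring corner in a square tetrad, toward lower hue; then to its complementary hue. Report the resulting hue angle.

136°

−27° (analog 27° ↓): 312 − 27 = 285°
+90° (square ↑): 285 + 90 = 375 → 375 − 360 = 15°
+31° (analog 31° ↑): 15 + 31 = 46°
−90° (square ↓): 46 − 90 = -44 → -44 + 360 = 316°
+180° (complement): 316 + 180 = 496 → 496 − 360 = 136°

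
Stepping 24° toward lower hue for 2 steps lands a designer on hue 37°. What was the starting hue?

85°

2 steps of 24° (toward lower hue) give a net shift of −48°.
Start = end − shift: 37 + 48 = 85°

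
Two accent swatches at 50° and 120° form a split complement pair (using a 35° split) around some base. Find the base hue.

265°

The accents sit 35° either side of the complement, so the complement is their short-arc midpoint on the wheel.
Short-arc midpoint of 50° and 120°: 85°.
Base is 180° from the complement: 85 − 180 = -95 → -95 + 360 = 265°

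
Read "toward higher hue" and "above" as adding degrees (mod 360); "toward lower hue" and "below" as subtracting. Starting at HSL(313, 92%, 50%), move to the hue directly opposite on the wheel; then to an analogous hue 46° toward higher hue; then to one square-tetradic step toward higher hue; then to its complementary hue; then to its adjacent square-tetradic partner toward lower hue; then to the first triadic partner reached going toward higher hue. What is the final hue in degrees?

complement +180°: 313 + 180 = 493 → 493 − 360 = 133°
analog 46° ↑ +46°: 133 + 46 = 179°
square ↑ +90°: 179 + 90 = 269°
complement +180°: 269 + 180 = 449 → 449 − 360 = 89°
square ↓ −90°: 89 − 90 = -1 → -1 + 360 = 359°
triadic ↑ +120°: 359 + 120 = 479 → 479 − 360 = 119°

119°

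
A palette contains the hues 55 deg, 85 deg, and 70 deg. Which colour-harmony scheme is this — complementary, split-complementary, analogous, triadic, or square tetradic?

analogous

Sort the hues: 55°, 70°, 85°.
Successive gaps around the wheel: 15°, 15°, 330°.
A run of hues at equal small steps (15°) with one large closing gap is an analogous group.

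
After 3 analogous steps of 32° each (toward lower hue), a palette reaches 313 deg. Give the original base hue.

3 steps of 32° (toward lower hue) give a net shift of −96°.
Start = end − shift: 313 + 96 = 409 → 409 − 360 = 49°

49°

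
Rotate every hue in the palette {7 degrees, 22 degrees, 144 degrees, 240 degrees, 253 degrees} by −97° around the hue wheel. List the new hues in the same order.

270°, 285°, 47°, 143°, 156°

7 − 97 = -90 → -90 + 360 = 270°
22 − 97 = -75 → -75 + 360 = 285°
144 − 97 = 47°
240 − 97 = 143°
253 − 97 = 156°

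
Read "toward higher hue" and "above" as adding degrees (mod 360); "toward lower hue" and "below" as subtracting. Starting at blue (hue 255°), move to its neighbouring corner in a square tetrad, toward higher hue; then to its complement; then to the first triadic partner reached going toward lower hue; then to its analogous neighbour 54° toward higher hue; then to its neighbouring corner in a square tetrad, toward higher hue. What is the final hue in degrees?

189°

255 + 90 = 345°   (square ↑)
345 + 180 = 525 → 525 − 360 = 165°   (complement)
165 − 120 = 45°   (triadic ↓)
45 + 54 = 99°   (analog 54° ↑)
99 + 90 = 189°   (square ↑)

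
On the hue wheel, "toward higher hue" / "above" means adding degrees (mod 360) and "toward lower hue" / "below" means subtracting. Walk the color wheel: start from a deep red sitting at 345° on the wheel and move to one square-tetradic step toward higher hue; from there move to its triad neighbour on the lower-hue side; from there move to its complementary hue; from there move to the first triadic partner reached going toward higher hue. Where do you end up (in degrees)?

255°

+90° (square ↑): 345 + 90 = 435 → 435 − 360 = 75°
−120° (triadic ↓): 75 − 120 = -45 → -45 + 360 = 315°
+180° (complement): 315 + 180 = 495 → 495 − 360 = 135°
+120° (triadic ↑): 135 + 120 = 255°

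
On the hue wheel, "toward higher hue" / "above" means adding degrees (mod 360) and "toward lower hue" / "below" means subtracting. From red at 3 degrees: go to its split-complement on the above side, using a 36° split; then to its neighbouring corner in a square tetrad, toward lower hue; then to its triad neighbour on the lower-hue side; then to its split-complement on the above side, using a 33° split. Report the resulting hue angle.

222°

split-comp 36° ↑ +216°: 3 + 216 = 219°
square ↓ −90°: 219 − 90 = 129°
triadic ↓ −120°: 129 − 120 = 9°
split-comp 33° ↑ +213°: 9 + 213 = 222°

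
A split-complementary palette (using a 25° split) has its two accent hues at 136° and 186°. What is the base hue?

The accents sit 25° either side of the complement, so the complement is their short-arc midpoint on the wheel.
Short-arc midpoint of 136° and 186°: 161°.
Base is 180° from the complement: 161 − 180 = -19 → -19 + 360 = 341°

341°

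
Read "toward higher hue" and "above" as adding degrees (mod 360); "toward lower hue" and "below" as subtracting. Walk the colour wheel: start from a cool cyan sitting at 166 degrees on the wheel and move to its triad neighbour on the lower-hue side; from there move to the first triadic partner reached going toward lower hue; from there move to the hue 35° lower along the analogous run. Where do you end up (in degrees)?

166 − 120 = 46°   (triadic ↓)
46 − 120 = -74 → -74 + 360 = 286°   (triadic ↓)
286 − 35 = 251°   (analog 35° ↓)

251°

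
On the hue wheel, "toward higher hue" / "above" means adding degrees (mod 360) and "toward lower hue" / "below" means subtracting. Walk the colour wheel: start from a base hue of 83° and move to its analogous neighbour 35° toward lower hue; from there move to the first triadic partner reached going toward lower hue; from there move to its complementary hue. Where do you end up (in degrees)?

analog 35° ↓ −35°: 83 − 35 = 48°
triadic ↓ −120°: 48 − 120 = -72 → -72 + 360 = 288°
complement +180°: 288 + 180 = 468 → 468 − 360 = 108°

108°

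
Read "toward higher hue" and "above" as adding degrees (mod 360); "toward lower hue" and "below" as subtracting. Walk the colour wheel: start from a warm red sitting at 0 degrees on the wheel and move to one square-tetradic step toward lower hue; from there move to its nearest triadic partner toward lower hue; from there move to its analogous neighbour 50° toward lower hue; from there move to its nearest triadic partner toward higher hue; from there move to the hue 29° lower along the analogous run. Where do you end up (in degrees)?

191°

0 − 90 = -90 → -90 + 360 = 270°   (square ↓)
270 − 120 = 150°   (triadic ↓)
150 − 50 = 100°   (analog 50° ↓)
100 + 120 = 220°   (triadic ↑)
220 − 29 = 191°   (analog 29° ↓)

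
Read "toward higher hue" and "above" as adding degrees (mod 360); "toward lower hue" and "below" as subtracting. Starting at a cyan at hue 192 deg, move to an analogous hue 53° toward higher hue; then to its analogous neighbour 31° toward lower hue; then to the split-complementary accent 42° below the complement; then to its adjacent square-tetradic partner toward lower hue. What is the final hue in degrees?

192 + 53 = 245°   (analog 53° ↑)
245 − 31 = 214°   (analog 31° ↓)
214 + 138 = 352°   (split-comp 42° ↓)
352 − 90 = 262°   (square ↓)

262°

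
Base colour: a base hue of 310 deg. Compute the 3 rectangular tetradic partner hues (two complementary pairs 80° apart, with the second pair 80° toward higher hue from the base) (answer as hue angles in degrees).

A rectangular tetradic uses two complementary pairs 80° apart: offsets 0°, 80°, 180°, 260°.
310 + 80 = 390 → 390 − 360 = 30°
310 + 180 = 490 → 490 − 360 = 130°
310 + 260 = 570 → 570 − 360 = 210°

30°, 130° and 210°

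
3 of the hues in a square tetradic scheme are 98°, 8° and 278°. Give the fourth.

188°

A square tetradic scheme places four hues every 90°.
The full set through 8° is {8°, 98°, 188°, 278°}.
Given {8°, 98°, 278°}, the missing hue is 188°.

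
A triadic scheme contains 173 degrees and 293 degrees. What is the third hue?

A triad spaces three hues 120° apart.
The full set is {53°, 173°, 293°}.

53°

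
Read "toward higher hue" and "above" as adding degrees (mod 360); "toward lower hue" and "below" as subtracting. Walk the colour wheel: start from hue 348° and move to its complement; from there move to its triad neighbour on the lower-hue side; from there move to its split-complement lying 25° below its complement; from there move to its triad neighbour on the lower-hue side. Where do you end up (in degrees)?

348 + 180 = 528 → 528 − 360 = 168°   (complement)
168 − 120 = 48°   (triadic ↓)
48 + 155 = 203°   (split-comp 25° ↓)
203 − 120 = 83°   (triadic ↓)

83°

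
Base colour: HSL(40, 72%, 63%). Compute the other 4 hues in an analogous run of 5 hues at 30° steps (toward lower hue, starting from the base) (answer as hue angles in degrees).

Analogous hues sit every 30° along the wheel.
40 − 30 = 10°
40 − 60 = -20 → -20 + 360 = 340°
40 − 90 = -50 → -50 + 360 = 310°
40 − 120 = -80 → -80 + 360 = 280°

10°, 340°, 310° and 280°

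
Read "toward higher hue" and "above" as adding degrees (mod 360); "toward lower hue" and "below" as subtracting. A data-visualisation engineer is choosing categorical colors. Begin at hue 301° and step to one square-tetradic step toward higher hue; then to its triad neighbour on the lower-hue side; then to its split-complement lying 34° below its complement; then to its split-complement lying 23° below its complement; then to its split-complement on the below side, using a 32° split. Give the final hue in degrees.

2°

square ↑ +90°: 301 + 90 = 391 → 391 − 360 = 31°
triadic ↓ −120°: 31 − 120 = -89 → -89 + 360 = 271°
split-comp 34° ↓ +146°: 271 + 146 = 417 → 417 − 360 = 57°
split-comp 23° ↓ +157°: 57 + 157 = 214°
split-comp 32° ↓ +148°: 214 + 148 = 362 → 362 − 360 = 2°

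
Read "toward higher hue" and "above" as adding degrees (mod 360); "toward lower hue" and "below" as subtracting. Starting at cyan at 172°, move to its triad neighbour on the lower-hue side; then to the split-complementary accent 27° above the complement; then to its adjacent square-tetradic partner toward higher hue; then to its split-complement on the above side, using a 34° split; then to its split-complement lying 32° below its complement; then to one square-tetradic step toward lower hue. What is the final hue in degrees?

172 − 120 = 52°   (triadic ↓)
52 + 207 = 259°   (split-comp 27° ↑)
259 + 90 = 349°   (square ↑)
349 + 214 = 563 → 563 − 360 = 203°   (split-comp 34° ↑)
203 + 148 = 351°   (split-comp 32° ↓)
351 − 90 = 261°   (square ↓)

261°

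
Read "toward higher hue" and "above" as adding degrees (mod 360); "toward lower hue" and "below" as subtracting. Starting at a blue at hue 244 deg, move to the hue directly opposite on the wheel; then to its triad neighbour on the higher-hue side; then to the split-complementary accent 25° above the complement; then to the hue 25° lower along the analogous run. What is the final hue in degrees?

4°

complement +180°: 244 + 180 = 424 → 424 − 360 = 64°
triadic ↑ +120°: 64 + 120 = 184°
split-comp 25° ↑ +205°: 184 + 205 = 389 → 389 − 360 = 29°
analog 25° ↓ −25°: 29 − 25 = 4°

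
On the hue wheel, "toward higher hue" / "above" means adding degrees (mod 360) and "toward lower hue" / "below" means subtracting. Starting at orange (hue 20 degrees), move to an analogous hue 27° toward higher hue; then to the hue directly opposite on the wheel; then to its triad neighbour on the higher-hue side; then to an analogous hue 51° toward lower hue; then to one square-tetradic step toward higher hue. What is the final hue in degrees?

26°

20 + 27 = 47°   (analog 27° ↑)
47 + 180 = 227°   (complement)
227 + 120 = 347°   (triadic ↑)
347 − 51 = 296°   (analog 51° ↓)
296 + 90 = 386 → 386 − 360 = 26°   (square ↑)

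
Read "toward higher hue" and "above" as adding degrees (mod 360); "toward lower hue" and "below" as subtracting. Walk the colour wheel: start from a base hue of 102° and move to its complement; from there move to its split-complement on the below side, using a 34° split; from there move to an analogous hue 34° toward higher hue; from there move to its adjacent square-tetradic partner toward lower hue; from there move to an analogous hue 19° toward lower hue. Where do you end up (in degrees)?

353°

complement +180°: 102 + 180 = 282°
split-comp 34° ↓ +146°: 282 + 146 = 428 → 428 − 360 = 68°
analog 34° ↑ +34°: 68 + 34 = 102°
square ↓ −90°: 102 − 90 = 12°
analog 19° ↓ −19°: 12 − 19 = -7 → -7 + 360 = 353°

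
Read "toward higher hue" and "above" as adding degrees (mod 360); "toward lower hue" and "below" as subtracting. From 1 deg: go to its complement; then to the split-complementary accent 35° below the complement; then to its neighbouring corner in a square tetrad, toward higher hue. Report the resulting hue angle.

complement +180°: 1 + 180 = 181°
split-comp 35° ↓ +145°: 181 + 145 = 326°
square ↑ +90°: 326 + 90 = 416 → 416 − 360 = 56°

56°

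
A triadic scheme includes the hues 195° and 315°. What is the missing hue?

A triad places three hues 120° apart.
The full set through 195° is {75°, 195°, 315°}.
Given {195°, 315°}, the missing hue is 75°.

75°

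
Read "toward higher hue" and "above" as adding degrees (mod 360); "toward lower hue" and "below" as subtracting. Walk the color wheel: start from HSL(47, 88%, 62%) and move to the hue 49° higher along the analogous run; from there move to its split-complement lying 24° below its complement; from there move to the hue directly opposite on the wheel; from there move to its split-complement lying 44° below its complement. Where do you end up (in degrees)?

47 + 49 = 96°   (analog 49° ↑)
96 + 156 = 252°   (split-comp 24° ↓)
252 + 180 = 432 → 432 − 360 = 72°   (complement)
72 + 136 = 208°   (split-comp 44° ↓)

208°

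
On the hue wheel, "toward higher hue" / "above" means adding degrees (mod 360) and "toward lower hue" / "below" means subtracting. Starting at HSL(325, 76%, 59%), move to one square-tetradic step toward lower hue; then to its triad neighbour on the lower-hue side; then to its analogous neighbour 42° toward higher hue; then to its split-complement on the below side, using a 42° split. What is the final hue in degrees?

square ↓ −90°: 325 − 90 = 235°
triadic ↓ −120°: 235 − 120 = 115°
analog 42° ↑ +42°: 115 + 42 = 157°
split-comp 42° ↓ +138°: 157 + 138 = 295°

295°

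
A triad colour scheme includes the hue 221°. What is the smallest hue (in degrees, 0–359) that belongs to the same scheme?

101°

A triad places three hues 120° apart.
The full set through 221° is {101°, 221°, 341°}.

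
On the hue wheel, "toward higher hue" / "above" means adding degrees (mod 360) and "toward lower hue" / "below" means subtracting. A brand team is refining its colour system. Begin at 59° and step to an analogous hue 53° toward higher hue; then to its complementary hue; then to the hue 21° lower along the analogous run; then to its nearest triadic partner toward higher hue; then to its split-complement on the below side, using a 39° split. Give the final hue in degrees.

+53° (analog 53° ↑): 59 + 53 = 112°
+180° (complement): 112 + 180 = 292°
−21° (analog 21° ↓): 292 − 21 = 271°
+120° (triadic ↑): 271 + 120 = 391 → 391 − 360 = 31°
+141° (split-comp 39° ↓): 31 + 141 = 172°

172°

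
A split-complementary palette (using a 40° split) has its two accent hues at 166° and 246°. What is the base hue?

26°

The accents sit 40° either side of the complement, so the complement is their short-arc midpoint on the wheel.
Short-arc midpoint of 166° and 246°: 206°.
Base is 180° from the complement: 206 − 180 = 26°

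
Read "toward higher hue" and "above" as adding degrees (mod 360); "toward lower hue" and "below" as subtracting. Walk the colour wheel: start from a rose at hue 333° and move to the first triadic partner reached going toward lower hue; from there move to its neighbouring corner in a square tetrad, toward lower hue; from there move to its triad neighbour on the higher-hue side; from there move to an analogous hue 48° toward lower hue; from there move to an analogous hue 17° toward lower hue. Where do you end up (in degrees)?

333 − 120 = 213°   (triadic ↓)
213 − 90 = 123°   (square ↓)
123 + 120 = 243°   (triadic ↑)
243 − 48 = 195°   (analog 48° ↓)
195 − 17 = 178°   (analog 17° ↓)

178°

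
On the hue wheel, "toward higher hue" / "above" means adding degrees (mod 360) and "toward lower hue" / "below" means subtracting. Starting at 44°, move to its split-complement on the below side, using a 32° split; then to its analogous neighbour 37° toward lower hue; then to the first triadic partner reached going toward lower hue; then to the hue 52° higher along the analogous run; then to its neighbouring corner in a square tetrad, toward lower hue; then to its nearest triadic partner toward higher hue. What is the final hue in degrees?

split-comp 32° ↓ +148°: 44 + 148 = 192°
analog 37° ↓ −37°: 192 − 37 = 155°
triadic ↓ −120°: 155 − 120 = 35°
analog 52° ↑ +52°: 35 + 52 = 87°
square ↓ −90°: 87 − 90 = -3 → -3 + 360 = 357°
triadic ↑ +120°: 357 + 120 = 477 → 477 − 360 = 117°

117°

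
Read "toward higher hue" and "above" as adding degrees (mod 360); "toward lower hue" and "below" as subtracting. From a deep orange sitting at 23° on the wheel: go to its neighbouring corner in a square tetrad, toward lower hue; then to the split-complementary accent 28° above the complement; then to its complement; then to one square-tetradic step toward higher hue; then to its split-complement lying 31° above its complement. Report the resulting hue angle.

262°

square ↓ −90°: 23 − 90 = -67 → -67 + 360 = 293°
split-comp 28° ↑ +208°: 293 + 208 = 501 → 501 − 360 = 141°
complement +180°: 141 + 180 = 321°
square ↑ +90°: 321 + 90 = 411 → 411 − 360 = 51°
split-comp 31° ↑ +211°: 51 + 211 = 262°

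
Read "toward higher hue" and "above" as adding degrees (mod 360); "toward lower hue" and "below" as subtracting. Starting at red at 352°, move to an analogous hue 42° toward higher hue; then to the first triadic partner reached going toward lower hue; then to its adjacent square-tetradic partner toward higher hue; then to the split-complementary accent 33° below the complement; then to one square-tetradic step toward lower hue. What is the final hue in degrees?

61°

analog 42° ↑ +42°: 352 + 42 = 394 → 394 − 360 = 34°
triadic ↓ −120°: 34 − 120 = -86 → -86 + 360 = 274°
square ↑ +90°: 274 + 90 = 364 → 364 − 360 = 4°
split-comp 33° ↓ +147°: 4 + 147 = 151°
square ↓ −90°: 151 − 90 = 61°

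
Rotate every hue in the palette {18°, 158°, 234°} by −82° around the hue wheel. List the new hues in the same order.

18 − 82 = -64 → -64 + 360 = 296°
158 − 82 = 76°
234 − 82 = 152°

296°, 76°, 152°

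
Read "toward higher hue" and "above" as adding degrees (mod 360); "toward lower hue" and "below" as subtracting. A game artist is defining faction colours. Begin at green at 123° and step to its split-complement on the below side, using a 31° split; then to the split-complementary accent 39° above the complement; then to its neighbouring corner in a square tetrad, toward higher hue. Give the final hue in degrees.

221°

split-comp 31° ↓ +149°: 123 + 149 = 272°
split-comp 39° ↑ +219°: 272 + 219 = 491 → 491 − 360 = 131°
square ↑ +90°: 131 + 90 = 221°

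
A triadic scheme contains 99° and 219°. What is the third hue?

339°

A triad spaces three hues 120° apart.
The full set is {99°, 219°, 339°}.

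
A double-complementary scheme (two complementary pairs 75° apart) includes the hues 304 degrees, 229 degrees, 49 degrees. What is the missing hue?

A rectangular tetradic uses two complementary pairs 75° apart: offsets 0°, 75°, 180°, 255°.
Among {49°, 229°, 304°}, 49° and 229° are a 180° pair.
The remaining hue 304° needs its own complement: 304 + 180 = 484 → 484 − 360 = 124°

124°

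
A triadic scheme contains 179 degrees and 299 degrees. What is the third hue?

A triad spaces three hues 120° apart.
The full set is {59°, 179°, 299°}.

59°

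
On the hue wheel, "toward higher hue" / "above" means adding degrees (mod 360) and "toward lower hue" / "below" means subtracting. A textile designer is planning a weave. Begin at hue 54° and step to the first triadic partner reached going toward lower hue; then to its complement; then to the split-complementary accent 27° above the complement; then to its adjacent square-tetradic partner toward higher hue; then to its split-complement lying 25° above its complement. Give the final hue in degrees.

256°

54 − 120 = -66 → -66 + 360 = 294°   (triadic ↓)
294 + 180 = 474 → 474 − 360 = 114°   (complement)
114 + 207 = 321°   (split-comp 27° ↑)
321 + 90 = 411 → 411 − 360 = 51°   (square ↑)
51 + 205 = 256°   (split-comp 25° ↑)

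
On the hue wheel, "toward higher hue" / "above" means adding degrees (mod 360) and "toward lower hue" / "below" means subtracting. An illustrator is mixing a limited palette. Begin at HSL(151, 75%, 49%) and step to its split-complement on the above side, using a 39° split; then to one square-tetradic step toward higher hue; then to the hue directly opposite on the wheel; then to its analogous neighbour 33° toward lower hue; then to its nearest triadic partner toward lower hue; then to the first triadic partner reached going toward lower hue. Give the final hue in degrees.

7°

+219° (split-comp 39° ↑): 151 + 219 = 370 → 370 − 360 = 10°
+90° (square ↑): 10 + 90 = 100°
+180° (complement): 100 + 180 = 280°
−33° (analog 33° ↓): 280 − 33 = 247°
−120° (triadic ↓): 247 − 120 = 127°
−120° (triadic ↓): 127 − 120 = 7°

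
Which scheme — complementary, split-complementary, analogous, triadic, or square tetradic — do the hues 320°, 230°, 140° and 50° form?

square tetradic

Sort the hues: 50°, 140°, 230°, 320°.
Successive gaps around the wheel: 90°, 90°, 90°, 90°.
Four hues every 90° form a square tetradic scheme.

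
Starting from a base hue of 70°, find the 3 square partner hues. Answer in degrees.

160°, 250°, 340°

A square tetradic scheme places four hues every 90°.
70 + 90 = 160°
70 + 180 = 250°
70 + 270 = 340°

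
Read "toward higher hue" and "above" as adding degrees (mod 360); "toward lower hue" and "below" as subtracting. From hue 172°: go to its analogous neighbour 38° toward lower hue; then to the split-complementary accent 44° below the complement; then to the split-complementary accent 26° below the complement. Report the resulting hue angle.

64°

172 − 38 = 134°   (analog 38° ↓)
134 + 136 = 270°   (split-comp 44° ↓)
270 + 154 = 424 → 424 − 360 = 64°   (split-comp 26° ↓)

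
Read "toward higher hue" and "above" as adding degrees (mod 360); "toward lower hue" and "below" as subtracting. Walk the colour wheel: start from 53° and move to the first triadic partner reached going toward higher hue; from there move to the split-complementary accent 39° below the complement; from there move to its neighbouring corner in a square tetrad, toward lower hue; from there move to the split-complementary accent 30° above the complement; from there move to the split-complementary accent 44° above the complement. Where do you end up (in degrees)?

298°

triadic ↑ +120°: 53 + 120 = 173°
split-comp 39° ↓ +141°: 173 + 141 = 314°
square ↓ −90°: 314 − 90 = 224°
split-comp 30° ↑ +210°: 224 + 210 = 434 → 434 − 360 = 74°
split-comp 44° ↑ +224°: 74 + 224 = 298°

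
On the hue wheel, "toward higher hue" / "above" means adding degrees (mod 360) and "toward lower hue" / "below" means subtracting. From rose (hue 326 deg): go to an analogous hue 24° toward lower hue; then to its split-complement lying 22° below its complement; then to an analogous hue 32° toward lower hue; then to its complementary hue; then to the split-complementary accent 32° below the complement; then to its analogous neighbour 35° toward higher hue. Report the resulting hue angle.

analog 24° ↓ −24°: 326 − 24 = 302°
split-comp 22° ↓ +158°: 302 + 158 = 460 → 460 − 360 = 100°
analog 32° ↓ −32°: 100 − 32 = 68°
complement +180°: 68 + 180 = 248°
split-comp 32° ↓ +148°: 248 + 148 = 396 → 396 − 360 = 36°
analog 35° ↑ +35°: 36 + 35 = 71°

71°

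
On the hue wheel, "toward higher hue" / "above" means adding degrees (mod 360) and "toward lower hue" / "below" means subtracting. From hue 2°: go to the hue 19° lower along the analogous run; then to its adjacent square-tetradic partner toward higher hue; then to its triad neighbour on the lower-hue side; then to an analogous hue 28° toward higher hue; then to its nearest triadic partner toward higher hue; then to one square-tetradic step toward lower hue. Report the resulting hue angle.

11°

analog 19° ↓ −19°: 2 − 19 = -17 → -17 + 360 = 343°
square ↑ +90°: 343 + 90 = 433 → 433 − 360 = 73°
triadic ↓ −120°: 73 − 120 = -47 → -47 + 360 = 313°
analog 28° ↑ +28°: 313 + 28 = 341°
triadic ↑ +120°: 341 + 120 = 461 → 461 − 360 = 101°
square ↓ −90°: 101 − 90 = 11°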